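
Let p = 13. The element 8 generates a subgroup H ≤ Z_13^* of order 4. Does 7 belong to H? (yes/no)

no

⟨8⟩ has order 4; its elements mod 13 are {1, 5, 8, 12}.
7 is not in this set.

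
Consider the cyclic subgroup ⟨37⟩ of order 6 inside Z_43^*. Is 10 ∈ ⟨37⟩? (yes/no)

10 ∈ ⟨37⟩ iff 10^6 ≡ 1 (mod 43), since |⟨37⟩| = 6.
10^6 mod 43 = 35.
Since 35 ≠ 1, 10 does not lie in the subgroup.

no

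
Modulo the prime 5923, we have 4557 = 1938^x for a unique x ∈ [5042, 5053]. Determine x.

5052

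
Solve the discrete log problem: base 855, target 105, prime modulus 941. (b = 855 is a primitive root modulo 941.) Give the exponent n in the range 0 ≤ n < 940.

Baby-step giant-step with m = ceil(sqrt(940)) = 31.
Baby table (855^j mod 941 for j=0..30):
  0:1  1:855  2:809  3:60  4:486  5:549  6:777  7:930
  8:5  9:511  10:281  11:300  12:548  13:863  14:121  15:886
  16:25  17:673  18:464  19:559  20:858  21:551  22:605  23:666
  24:125  25:542  26:438  27:913  28:526  29:873  30:202
Giant step factor: 855^(-31) ≡ 709 (mod 941).
Scan 105·709^i mod 941 for i = 0, 1, …:
  i=0: 105   i=1: 106   i=2: 815   i=3: 61
  i=4: 904   i=5: 115   i=6: 609   i=7: 803
  i=8: 22   i=9: 542
Match at i=9, j=25: n = 9·31 + 25 = 304.

304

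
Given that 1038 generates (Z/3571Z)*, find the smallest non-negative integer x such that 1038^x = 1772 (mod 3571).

Baby-step giant-step with m = ceil(sqrt(3570)) = 60.
Baby table (1038^j mod 3571 for j=0..59):
  0:1  1:1038  2:2573  3:3237  4:3266  5:1229  6:855  7:1882
  8:179  9:110  10:3479  11:921  12:2541  13:2160  14:3063  15:1204
  16:3473  17:1835  18:1387  19:593  20:1322  21:972  22:1914  23:1256
  24:313  25:3504  26:1874  27:2588  28:952  29:2580  30:3361  31:3422
  32:2462  33:2291  34:3343  35:2593  36:2571  37:1161  38:1691  39:1897
  40:1465  41:2995  42:2040  43:3488  44:3121  45:701  46:2725  47:318
  48:1552  49:455  50:918  51:2998  52:1583  53:494  54:2119  55:3357
  56:2841  57:2883  58:56  59:992
Giant step factor: 1038^(-60) ≡ 289 (mod 3571).
Scan 1772·289^i mod 3571 for i = 0, 1, …:
  i=0: 1772   i=1: 1455   i=2: 2688   i=3: 1925
  i=4: 2820   i=5: 792   i=6: 344   i=7: 2999
  i=8: 2529   i=9: 2397     …   i=41: 867
  i=42: 593
Match at i=42, j=19: x = 42·60 + 19 = 2539.

2539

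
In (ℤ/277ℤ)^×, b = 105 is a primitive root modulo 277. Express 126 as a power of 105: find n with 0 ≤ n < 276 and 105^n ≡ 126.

119

Baby-step giant-step with m = ceil(sqrt(276)) = 17.
Baby table (105^j mod 277 for j=0..16):
  0:1  1:105  2:222  3:42  4:255  5:183  6:102  7:184
  8:207  9:129  10:249  11:107  12:155  13:209  14:62  15:139
  16:191
Giant step factor: 105^(-17) ≡ 5 (mod 277).
Scan 126·5^i mod 277 for i = 0, 1, …:
  i=0: 126   i=1: 76   i=2: 103   i=3: 238
  i=4: 82   i=5: 133   i=6: 111   i=7: 1
Match at i=7, j=0: n = 7·17 + 0 = 119.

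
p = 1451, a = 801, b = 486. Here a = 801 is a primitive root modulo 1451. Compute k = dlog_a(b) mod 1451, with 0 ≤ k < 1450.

Baby-step giant-step with m = ceil(sqrt(1450)) = 39.
Baby table (801^j mod 1451 for j=0..38):
  0:1  1:801  2:259  3:1417  4:335  5:1351  6:1156  7:218
  8:498  9:1324  10:1294  11:480  12:1416  13:985  14:1092  15:1190
  16:1334  17:598  18:168  19:1076  20:1433  21:92  22:1142  23:612
  24:1225  25:349  26:957  27:429  28:1193  29:835  30:1375  31:66
  32:630  33:1133  34:658  35:345  36:655  37:844  38:1329
Giant step factor: 801^(-39) ≡ 204 (mod 1451).
Scan 486·204^i mod 1451 for i = 0, 1, …:
  i=0: 486   i=1: 476   i=2: 1338   i=3: 164
  i=4: 83   i=5: 971   i=6: 748   i=7: 237
  i=8: 465   i=9: 545     …   i=22: 1440
  i=23: 658
Match at i=23, j=34: k = 23·39 + 34 = 931.

931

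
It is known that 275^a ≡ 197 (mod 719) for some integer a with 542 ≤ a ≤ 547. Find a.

545

Compute 275^542 mod 719 = 585, then multiply by 275 repeatedly:
  275^542=585  275^543=538  275^544=555  275^545=197
Found 197 at exponent 545.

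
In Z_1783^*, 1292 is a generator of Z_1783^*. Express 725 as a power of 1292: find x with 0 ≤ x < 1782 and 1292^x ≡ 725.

Baby-step giant-step with m = ceil(sqrt(1782)) = 43.
Baby table (1292^j mod 1783 for j=0..42):
  0:1  1:1292  2:376  3:816  4:519  5:140  6:797  7:933
  8:128  9:1340  10:1770  11:1034  12:461  13:90  14:385  15:1746
  16:337  17:352  18:119  19:410  20:169  21:822  22:1139  23:613
  24:344  25:481  26:968  27:773  28:236  29:19  30:1369  31:12
  32:1240  33:946  34:877  35:879  36:1680  37:649  38:498  39:1536
  40:33  41:1627  42:1710
Giant step factor: 1292^(-43) ≡ 721 (mod 1783).
Scan 725·721^i mod 1783 for i = 0, 1, …:
  i=0: 725   i=1: 306   i=2: 1317   i=3: 1001
  i=4: 1389   i=5: 1206   i=6: 1205   i=7: 484
  i=8: 1279   i=9: 348     …   i=18: 381
  i=19: 119
Match at i=19, j=18: x = 19·43 + 18 = 835.

835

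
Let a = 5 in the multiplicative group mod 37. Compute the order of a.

36

The order of 5 must divide p − 1 = 36 = 2^2 · 3^2.
Divisors: 1, 2, 3, 4, 6, 9, 12, 18, 36.
Check each in increasing order: 5^1 ≡ 5;  5^2 ≡ 25;  5^3 ≡ 14;  5^4 ≡ 33;  5^6 ≡ 11;  5^9 ≡ 6;  5^12 ≡ 10;  5^18 ≡ 36;  5^36 ≡ 1.
Smallest exponent giving 1 is 36.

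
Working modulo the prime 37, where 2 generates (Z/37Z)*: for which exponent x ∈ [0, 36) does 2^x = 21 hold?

Successive powers of 2 modulo 37:
  2^0=1  2^1=2  2^2=4  2^3=8  2^4=16  2^5=32
  2^6=27  2^7=17  2^8=34  2^9=31  2^10=25  2^11=13
  2^12=26  2^13=15  2^14=30  2^15=23  2^16=9  2^17=18
  2^18=36  2^19=35  2^20=33  2^21=29  2^22=21
So 2^22 ≡ 21 (mod 37), giving x = 22.

22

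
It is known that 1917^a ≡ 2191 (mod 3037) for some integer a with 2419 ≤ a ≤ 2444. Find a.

2424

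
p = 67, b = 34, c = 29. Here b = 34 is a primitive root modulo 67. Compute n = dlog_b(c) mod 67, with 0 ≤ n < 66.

Successive powers of 34 modulo 67:
  34^0=1  34^1=34  34^2=17  34^3=42  34^4=21  34^5=44
  34^6=22  34^7=11  34^8=39  34^9=53  34^10=60  34^11=30
  34^12=15  34^13=41  34^14=54  34^15=27  34^16=47  34^17=57
  34^18=62  34^19=31  34^20=49  34^21=58  34^22=29
So 34^22 ≡ 29 (mod 67), giving n = 22.

22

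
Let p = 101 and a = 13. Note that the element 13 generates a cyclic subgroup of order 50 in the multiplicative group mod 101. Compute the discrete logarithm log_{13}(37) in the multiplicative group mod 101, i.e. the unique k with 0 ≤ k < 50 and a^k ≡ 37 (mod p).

Successive powers of 13 modulo 101:
  13^0=1  13^1=13  13^2=68  13^3=76  13^4=79  13^5=17
  13^6=19  13^7=45  13^8=80  13^9=30  13^10=87  13^11=20
  13^12=58  13^13=47  13^14=5  13^15=65  13^16=37
So 13^16 ≡ 37 (mod 101), giving k = 16.

16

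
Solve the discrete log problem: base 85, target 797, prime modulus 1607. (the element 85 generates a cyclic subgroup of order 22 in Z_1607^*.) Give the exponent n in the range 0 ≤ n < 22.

2

Successive powers of 85 modulo 1607:
  85^0=1  85^1=85  85^2=797
So 85^2 ≡ 797 (mod 1607), giving n = 2.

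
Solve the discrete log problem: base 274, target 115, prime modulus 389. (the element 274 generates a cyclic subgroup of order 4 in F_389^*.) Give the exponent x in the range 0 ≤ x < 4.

3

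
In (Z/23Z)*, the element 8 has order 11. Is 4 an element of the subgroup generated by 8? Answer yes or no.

yes

⟨8⟩ has order 11; its elements mod 23 are {1, 2, 3, 4, 6, 8, 9, 12, 13, 16, 18}.
4 is in this set.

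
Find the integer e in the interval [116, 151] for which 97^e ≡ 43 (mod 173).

Compute 97^116 mod 173 = 124, then multiply by 97 repeatedly:
  97^116=124  97^117=91  97^118=4  97^119=42  97^120=95
  97^121=46  97^122=137  97^123=141  97^124=10  97^125=105
  97^126=151  97^127=115  97^128=83  97^129=93  97^130=25
  97^131=3  97^132=118  97^133=28  97^134=121  97^135=146
  97^136=149  97^137=94  97^138=122  97^139=70  97^140=43
Found 43 at exponent 140.

140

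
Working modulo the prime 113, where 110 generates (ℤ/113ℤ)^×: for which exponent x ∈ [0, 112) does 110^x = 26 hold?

34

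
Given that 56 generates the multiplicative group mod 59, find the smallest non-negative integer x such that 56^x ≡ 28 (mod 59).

12

Baby-step giant-step with m = ceil(sqrt(58)) = 8.
Baby table (56^j mod 59 for j=0..7):
  0:1  1:56  2:9  3:32  4:22  5:52  6:21  7:55
Giant step factor: 56^(-8) ≡ 5 (mod 59).
Scan 28·5^i mod 59 for i = 0, 1, …:
  i=0: 28   i=1: 22
Match at i=1, j=4: x = 1·8 + 4 = 12.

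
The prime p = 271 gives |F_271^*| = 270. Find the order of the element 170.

135

The order of 170 must divide p − 1 = 270 = 2 · 3^3 · 5.
Divisors: 1, 2, 3, 5, 6, 9, 10, 15, 18, 27, 30, 45, 54, 90, 135, 270.
Check each in increasing order: 170^1 ≡ 170;  170^2 ≡ 174;  170^3 ≡ 41;  170^5 ≡ 88;  170^6 ≡ 55;  170^9 ≡ 87;  170^10 ≡ 156;  170^15 ≡ 178;  170^18 ≡ 252;  170^27 ≡ 244;  170^30 ≡ 248;  170^45 ≡ 242;  170^54 ≡ 187;  170^90 ≡ 28;  170^135 ≡ 1.
Smallest exponent giving 1 is 135.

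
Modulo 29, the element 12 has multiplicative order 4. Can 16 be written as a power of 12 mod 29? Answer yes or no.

⟨12⟩ has order 4; its elements mod 29 are {1, 12, 17, 28}.
16 is not in this set.

no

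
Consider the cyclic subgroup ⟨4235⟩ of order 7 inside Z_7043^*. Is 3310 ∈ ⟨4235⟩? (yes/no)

⟨4235⟩ has order 7; its elements mod 7043 are {1, 666, 2280, 3310, 3747, 4235, 6890}.
3310 is in this set.

yes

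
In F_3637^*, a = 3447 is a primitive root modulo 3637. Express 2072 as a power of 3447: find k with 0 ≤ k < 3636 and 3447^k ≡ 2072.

1957

Baby-step giant-step with m = ceil(sqrt(3636)) = 61.
Baby table (3447^j mod 3637 for j=0..60):
  0:1  1:3447  2:3367  3:382  4:160  5:2333  6:444  7:2928
  8:141  9:2306  10:1937  11:2944  12:738  13:1623  14:775  15:1867
  16:1696  17:1453  18:342  19:486  20:2222  21:3349  22:165  23:1383
  24:2731  25:1201  26:941  27:3060  28:520  29:3036  30:1443  31:2242
  32:3186  33:2039  34:1749  35:2294  36:580  37:2547  38:3428  39:3340
  40:1875  41:176  42:2930  43:3398  44:1766  45:2701  46:3264  47:1767
  48:2511  49:2994  50:2149  51:2671  52:1690  53:2593  54:1962  55:1831
  56:1262  57:262  58:1138  59:2000  60:1885
Giant step factor: 3447^(-61) ≡ 2213 (mod 3637).
Scan 2072·2213^i mod 3637 for i = 0, 1, …:
  i=0: 2072   i=1: 2716   i=2: 2184   i=3: 3256
  i=4: 631   i=5: 3432   i=6: 960   i=7: 472
  i=8: 717   i=9: 989     …   i=31: 430
  i=32: 2333
Match at i=32, j=5: k = 32·61 + 5 = 1957.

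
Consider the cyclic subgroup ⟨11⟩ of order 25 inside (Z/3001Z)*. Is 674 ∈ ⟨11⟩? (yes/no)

yes

674 ∈ ⟨11⟩ iff 674^25 ≡ 1 (mod 3001), since |⟨11⟩| = 25.
674^25 mod 3001 = 1.
Since 1 = 1, 674 lies in the subgroup.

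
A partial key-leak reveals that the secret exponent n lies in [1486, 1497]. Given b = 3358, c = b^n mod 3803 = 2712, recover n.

1486

Compute 3358^1486 mod 3803 = 2712, then multiply by 3358 repeatedly:
  3358^1486=2712
Found 2712 at exponent 1486.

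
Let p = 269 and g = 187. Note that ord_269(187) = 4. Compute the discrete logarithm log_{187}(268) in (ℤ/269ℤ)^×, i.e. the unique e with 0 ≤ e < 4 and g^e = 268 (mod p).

Successive powers of 187 modulo 269:
  187^0=1  187^1=187  187^2=268
So 187^2 ≡ 268 (mod 269), giving e = 2.

2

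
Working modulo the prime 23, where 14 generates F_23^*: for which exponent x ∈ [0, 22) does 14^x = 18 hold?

10

Successive powers of 14 modulo 23:
  14^0=1  14^1=14  14^2=12  14^3=7  14^4=6  14^5=15
  14^6=3  14^7=19  14^8=13  14^9=21  14^10=18
So 14^10 ≡ 18 (mod 23), giving x = 10.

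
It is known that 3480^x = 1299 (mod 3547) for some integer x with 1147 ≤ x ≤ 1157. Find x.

1150

Compute 3480^1147 mod 3547 = 1470, then multiply by 3480 repeatedly:
  3480^1147=1470  3480^1148=826  3480^1149=1410  3480^1150=1299
Found 1299 at exponent 1150.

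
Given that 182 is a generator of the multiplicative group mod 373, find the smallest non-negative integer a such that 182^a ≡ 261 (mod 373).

76

Baby-step giant-step with m = ceil(sqrt(372)) = 20.
Baby table (182^j mod 373 for j=0..19):
  0:1  1:182  2:300  3:142  4:107  5:78  6:22  7:274
  8:259  9:140  10:116  11:224  12:111  13:60  14:103  15:96
  16:314  17:79  18:204  19:201
Giant step factor: 182^(-20) ≡ 40 (mod 373).
Scan 261·40^i mod 373 for i = 0, 1, …:
  i=0: 261   i=1: 369   i=2: 213   i=3: 314
Match at i=3, j=16: a = 3·20 + 16 = 76.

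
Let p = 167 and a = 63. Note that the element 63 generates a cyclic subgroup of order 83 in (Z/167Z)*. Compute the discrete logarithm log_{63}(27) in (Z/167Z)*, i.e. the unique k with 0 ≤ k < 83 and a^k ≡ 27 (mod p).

53

Baby-step giant-step with m = ceil(sqrt(83)) = 10.
Baby table (63^j mod 167 for j=0..9):
  0:1  1:63  2:128  3:48  4:18  5:132  6:133  7:29
  8:157  9:38
Giant step factor: 63^(-10) ≡ 3 (mod 167).
Scan 27·3^i mod 167 for i = 0, 1, …:
  i=0: 27   i=1: 81   i=2: 76   i=3: 61
  i=4: 16   i=5: 48
Match at i=5, j=3: k = 5·10 + 3 = 53.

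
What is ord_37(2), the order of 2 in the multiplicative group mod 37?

36

The order of 2 must divide p − 1 = 36 = 2^2 · 3^2.
Divisors: 1, 2, 3, 4, 6, 9, 12, 18, 36.
Check each in increasing order: 2^1 ≡ 2;  2^2 ≡ 4;  2^3 ≡ 8;  2^4 ≡ 16;  2^6 ≡ 27;  2^9 ≡ 31;  2^12 ≡ 26;  2^18 ≡ 36;  2^36 ≡ 1.
Smallest exponent giving 1 is 36.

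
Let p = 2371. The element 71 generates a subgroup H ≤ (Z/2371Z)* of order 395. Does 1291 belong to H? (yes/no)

no

1291 ∈ ⟨71⟩ iff 1291^395 ≡ 1 (mod 2371), since |⟨71⟩| = 395.
1291^395 mod 2371 = 465.
Since 465 ≠ 1, 1291 does not lie in the subgroup.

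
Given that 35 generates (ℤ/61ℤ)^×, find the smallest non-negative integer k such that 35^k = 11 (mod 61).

45

Baby-step giant-step with m = ceil(sqrt(60)) = 8.
Baby table (35^j mod 61 for j=0..7):
  0:1  1:35  2:5  3:53  4:25  5:21  6:3  7:44
Giant step factor: 35^(-8) ≡ 57 (mod 61).
Scan 11·57^i mod 61 for i = 0, 1, …:
  i=0: 11   i=1: 17   i=2: 54   i=3: 28
  i=4: 10   i=5: 21
Match at i=5, j=5: k = 5·8 + 5 = 45.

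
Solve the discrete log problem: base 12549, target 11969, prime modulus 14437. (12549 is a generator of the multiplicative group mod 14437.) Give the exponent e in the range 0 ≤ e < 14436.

Baby-step giant-step with m = ceil(sqrt(14436)) = 121.
Baby table (12549^j mod 14437 for j=0..120):
  0:1  1:12549  2:13042  3:6226  4:11467  5:5804  6:14168  7:2577
  8:14330  9:14335  10:4895  11:12357  12:176  13:14200  14:14346  15:13001
  16:11449  17:10914  18:10404  19:6005  20:10042  21:10922  22:9737  23:9282
  24:2102  25:1599  26:12858  27:7130  28:8281  29:743  30:12042  31:2979
  32:6078  33:2151  34:10146  35:2251  36:9027  37:7121  38:10836  39:13298
  40:13756  41:835  42:11590  43:4572  44:1390  45:3214  46:9945  47:6377
  48:682  49:11714  50:1452  51:1654  52:10077  53:2590  54:4223  55:10637
  56:13648  57:2621  58:3443  59:10703  60:4536  61:11610  62:10123  63:2364
  64:12238  65:8293  66:6961  67:9739  68:5506  69:13749  70:14051  71:6918
  72:4301  73:7743  74:5897  75:11828  76:2775  77:1431  78:12428  79:10498
  80:1777  81:8845  82:4249  83:4860  84:6252  85:5690  86:12845  87:2800
  88:11979  89:6427  90:7341  91:14149  92:9575  93:11961  94:11537  95:3577
  96:3140  97:5287  98:8548  99:1942  100:502  101:5066  102:7123  103:7060
  104:10508  105:11771  106:9332  107:8761  108:4034  109:6544  110:3000  111:9741
  112:1730  113:10959  114:12066  115:978  116:1472  117:7205  118:11051  119:11614
  120:2571
Giant step factor: 12549^(-121) ≡ 3506 (mod 14437).
Scan 11969·3506^i mod 14437 for i = 0, 1, …:
  i=0: 11969   i=1: 9392   i=2: 11992   i=3: 3408
  i=4: 9049   i=5: 7705   i=6: 2103   i=7: 10248
  i=8: 10232   i=9: 11884     …   i=29: 8268
  i=30: 12549
Match at i=30, j=1: e = 30·121 + 1 = 3631.

3631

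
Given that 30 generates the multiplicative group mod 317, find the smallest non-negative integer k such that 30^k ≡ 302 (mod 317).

Baby-step giant-step with m = ceil(sqrt(316)) = 18.
Baby table (30^j mod 317 for j=0..17):
  0:1  1:30  2:266  3:55  4:65  5:48  6:172  7:88
  8:104  9:267  10:85  11:14  12:103  13:237  14:136  15:276
  16:38  17:189
Giant step factor: 30^(-18) ≡ 44 (mod 317).
Scan 302·44^i mod 317 for i = 0, 1, …:
  i=0: 302   i=1: 291   i=2: 124   i=3: 67
  i=4: 95   i=5: 59   i=6: 60   i=7: 104
Match at i=7, j=8: k = 7·18 + 8 = 134.

134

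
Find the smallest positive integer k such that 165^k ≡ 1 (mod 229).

The order of 165 must divide p − 1 = 228 = 2^2 · 3 · 19.
Divisors: 1, 2, 3, 4, 6, 12, 19, 38, 57, 76, 114, 228.
Check each in increasing order: 165^1 ≡ 165;  165^2 ≡ 203;  165^3 ≡ 61;  165^4 ≡ 218;  165^6 ≡ 57;  165^12 ≡ 43;  165^19 ≡ 1.
Smallest exponent giving 1 is 19.

19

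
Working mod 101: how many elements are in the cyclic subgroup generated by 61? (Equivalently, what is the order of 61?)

100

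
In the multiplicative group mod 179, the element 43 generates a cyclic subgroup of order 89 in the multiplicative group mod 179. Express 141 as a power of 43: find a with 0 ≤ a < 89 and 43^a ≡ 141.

73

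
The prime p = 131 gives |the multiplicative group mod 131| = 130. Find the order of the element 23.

130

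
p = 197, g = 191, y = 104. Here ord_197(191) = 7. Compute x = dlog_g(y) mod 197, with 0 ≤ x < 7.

Successive powers of 191 modulo 197:
  191^0=1  191^1=191  191^2=36  191^3=178  191^4=114  191^5=104
So 191^5 ≡ 104 (mod 197), giving x = 5.

5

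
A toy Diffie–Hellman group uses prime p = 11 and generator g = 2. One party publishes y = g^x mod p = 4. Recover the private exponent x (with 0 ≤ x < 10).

2

Successive powers of 2 modulo 11:
  2^0=1  2^1=2  2^2=4
So 2^2 ≡ 4 (mod 11), giving x = 2.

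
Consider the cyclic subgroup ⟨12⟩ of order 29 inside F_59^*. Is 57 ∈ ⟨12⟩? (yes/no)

yes

57 ∈ ⟨12⟩ iff 57^29 ≡ 1 (mod 59), since |⟨12⟩| = 29.
57^29 mod 59 = 1.
Since 1 = 1, 57 lies in the subgroup.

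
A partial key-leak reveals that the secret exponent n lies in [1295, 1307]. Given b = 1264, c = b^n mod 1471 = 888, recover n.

Compute 1264^1295 mod 1471 = 716, then multiply by 1264 repeatedly:
  1264^1295=716  1264^1296=359  1264^1297=708  1264^1298=544  1264^1299=659
  1264^1300=390  1264^1301=175  1264^1302=550  1264^1303=888
Found 888 at exponent 1303.

1303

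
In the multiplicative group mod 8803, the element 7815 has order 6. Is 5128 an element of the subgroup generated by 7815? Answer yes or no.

⟨7815⟩ has order 6; its elements mod 8803 are {1, 988, 989, 7814, 7815, 8802}.
5128 is not in this set.

no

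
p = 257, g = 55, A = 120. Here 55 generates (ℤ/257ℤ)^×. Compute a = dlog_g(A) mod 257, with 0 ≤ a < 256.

216

Baby-step giant-step with m = ceil(sqrt(256)) = 16.
Baby table (55^j mod 257 for j=0..15):
  0:1  1:55  2:198  3:96  4:140  5:247  6:221  7:76
  8:68  9:142  10:100  11:103  12:11  13:91  14:122  15:28
Giant step factor: 55^(-16) ≡ 128 (mod 257).
Scan 120·128^i mod 257 for i = 0, 1, …:
  i=0: 120   i=1: 197   i=2: 30   i=3: 242
  i=4: 136   i=5: 189   i=6: 34   i=7: 240
  i=8: 137   i=9: 60   i=10: 227   i=11: 15
  i=12: 121   i=13: 68
Match at i=13, j=8: a = 13·16 + 8 = 216.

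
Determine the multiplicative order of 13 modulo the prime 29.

The order of 13 must divide p − 1 = 28 = 2^2 · 7.
Divisors: 1, 2, 4, 7, 14, 28.
Check each in increasing order: 13^1 ≡ 13;  13^2 ≡ 24;  13^4 ≡ 25;  13^7 ≡ 28;  13^14 ≡ 1.
Smallest exponent giving 1 is 14.

14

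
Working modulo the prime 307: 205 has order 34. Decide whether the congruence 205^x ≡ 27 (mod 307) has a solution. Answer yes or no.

yes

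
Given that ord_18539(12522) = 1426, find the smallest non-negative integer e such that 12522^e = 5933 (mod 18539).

Baby-step giant-step with m = ceil(sqrt(1426)) = 38.
Baby table (12522^j mod 18539 for j=0..37):
  0:1  1:12522  2:16161  3:14857  4:489  5:5388  6:5115  7:16324
  8:16653  9:2194  10:17009  11:10666  12:4696  13:16143  14:11929  15:6215
  16:16047  17:14852  18:12035  19:17278  20:4986  21:13879  22:8252  23:13697
  24:9545  25:1557  26:12265  27:5254  28:14216  29:1274  30:9488  31:10824
  32:18038  33:11199  34:4882  35:9321  36:14557  37:7306
Giant step factor: 12522^(-38) ≡ 12517 (mod 18539).
Scan 5933·12517^i mod 18539 for i = 0, 1, …:
  i=0: 5933   i=1: 14666   i=2: 1144   i=3: 7340
  i=4: 14035   i=5: 531   i=6: 9565   i=7: 243
  i=8: 1235   i=9: 15508     …   i=21: 11035
  i=22: 9545
Match at i=22, j=24: e = 22·38 + 24 = 860.

860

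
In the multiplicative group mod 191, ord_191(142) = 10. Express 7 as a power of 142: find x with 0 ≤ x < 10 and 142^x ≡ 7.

3

Successive powers of 142 modulo 191:
  142^0=1  142^1=142  142^2=109  142^3=7
So 142^3 ≡ 7 (mod 191), giving x = 3.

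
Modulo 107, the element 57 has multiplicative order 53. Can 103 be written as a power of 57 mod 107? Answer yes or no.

103 ∈ ⟨57⟩ iff 103^53 ≡ 1 (mod 107), since |⟨57⟩| = 53.
103^53 mod 107 = 106.
Since 106 ≠ 1, 103 does not lie in the subgroup.

no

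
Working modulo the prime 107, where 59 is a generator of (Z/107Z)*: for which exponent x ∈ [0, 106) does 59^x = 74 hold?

Baby-step giant-step with m = ceil(sqrt(106)) = 11.
Baby table (59^j mod 107 for j=0..10):
  0:1  1:59  2:57  3:46  4:39  5:54  6:83  7:82
  8:23  9:73  10:27
Giant step factor: 59^(-11) ≡ 98 (mod 107).
Scan 74·98^i mod 107 for i = 0, 1, …:
  i=0: 74   i=1: 83
Match at i=1, j=6: x = 1·11 + 6 = 17.

17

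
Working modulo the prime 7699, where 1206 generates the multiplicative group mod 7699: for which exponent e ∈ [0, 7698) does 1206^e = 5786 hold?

1406

Baby-step giant-step with m = ceil(sqrt(7698)) = 88.
Baby table (1206^j mod 7699 for j=0..87):
  0:1  1:1206  2:7024  3:2044  4:1384  5:6120  6:5078  7:3363
  8:6104  9:1180  10:6464  11:4196  12:2133  13:932  14:7637  15:2218
  16:3355  17:4155  18:6580  19:5510  20:823  21:7066  22:6502  23:3830
  24:7279  25:1614  26:6336  27:3808  28:3844  29:1066  30:7562  31:4156
  32:87  33:4835  34:2867  35:751  36:4923  37:1209  38:2943  39:19
  40:7516  41:2573  42:341  43:3199  44:795  45:4094  46:2305  47:491
  48:7022  49:7331  50:2734  51:2032  52:2310  53:6521  54:3647  55:2153
  56:1955  57:1836  58:4603  59:239  60:3371  61:354  62:3479  63:7418
  64:7569  65:4899  66:3061  67:3745  68:4856  69:5096  70:1974  71:1653
  72:7176  73:580  74:6570  75:1149  76:7573  77:2024  78:361  79:4222
  80:2693  81:6479  82:6888  83:7406  84:796  85:5300  86:1630  87:2535
Giant step factor: 1206^(-88) ≡ 3060 (mod 7699).
Scan 5786·3060^i mod 7699 for i = 0, 1, …:
  i=0: 5786   i=1: 5159   i=2: 3590   i=3: 6626
  i=4: 4093   i=5: 6006   i=6: 847   i=7: 4956
  i=8: 6029   i=9: 1936     …   i=14: 5259
  i=15: 1630
Match at i=15, j=86: e = 15·88 + 86 = 1406.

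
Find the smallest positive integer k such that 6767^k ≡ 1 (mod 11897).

11896

The order of 6767 must divide p − 1 = 11896 = 2^3 · 1487.
Divisors: 1, 2, 4, 8, 1487, 2974, 5948, 11896.
Check each in increasing order: 6767^1 ≡ 6767;  6767^2 ≡ 736;  6767^4 ≡ 6331;  6767^8 ≡ 568;  6767^1487 ≡ 8862;  6767^2974 ≡ 2947;  6767^5948 ≡ 11896;  6767^11896 ≡ 1.
Smallest exponent giving 1 is 11896.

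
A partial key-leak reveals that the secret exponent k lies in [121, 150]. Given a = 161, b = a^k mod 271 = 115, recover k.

125

Compute 161^121 mod 271 = 203, then multiply by 161 repeatedly:
  161^121=203  161^122=163  161^123=227  161^124=233  161^125=115
Found 115 at exponent 125.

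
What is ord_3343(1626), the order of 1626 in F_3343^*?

The order of 1626 must divide p − 1 = 3342 = 2 · 3 · 557.
Divisors: 1, 2, 3, 6, 557, 1114, 1671, 3342.
Check each in increasing order: 1626^1 ≡ 1626;  1626^2 ≡ 2906;  1626^3 ≡ 1497;  1626^6 ≡ 1199;  1626^557 ≡ 3342;  1626^1114 ≡ 1.
Smallest exponent giving 1 is 1114.

1114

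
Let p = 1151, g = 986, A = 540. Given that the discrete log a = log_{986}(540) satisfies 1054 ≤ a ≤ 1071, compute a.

1070

Compute 986^1054 mod 1151 = 547, then multiply by 986 repeatedly:
  986^1054=547  986^1055=674  986^1056=437  986^1057=408  986^1058=589
  986^1059=650  986^1060=944  986^1061=776  986^1062=872  986^1063=1146
  986^1064=825  986^1065=844  986^1066=11  986^1067=487  986^1068=215
  986^1069=206  986^1070=540
Found 540 at exponent 1070.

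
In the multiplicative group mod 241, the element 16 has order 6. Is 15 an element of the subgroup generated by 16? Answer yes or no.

yes

15 ∈ ⟨16⟩ iff 15^6 ≡ 1 (mod 241), since |⟨16⟩| = 6.
15^6 mod 241 = 1.
Since 1 = 1, 15 lies in the subgroup.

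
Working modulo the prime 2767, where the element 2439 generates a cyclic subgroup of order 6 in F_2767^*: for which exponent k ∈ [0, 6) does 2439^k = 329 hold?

Successive powers of 2439 modulo 2767:
  2439^0=1  2439^1=2439  2439^2=2438  2439^3=2766  2439^4=328  2439^5=329
So 2439^5 ≡ 329 (mod 2767), giving k = 5.

5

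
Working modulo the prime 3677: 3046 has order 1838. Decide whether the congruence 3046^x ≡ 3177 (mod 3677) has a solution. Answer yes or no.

3177 ∈ ⟨3046⟩ iff 3177^1838 ≡ 1 (mod 3677), since |⟨3046⟩| = 1838.
3177^1838 mod 3677 = 3676.
Since 3676 ≠ 1, 3177 does not lie in the subgroup.

no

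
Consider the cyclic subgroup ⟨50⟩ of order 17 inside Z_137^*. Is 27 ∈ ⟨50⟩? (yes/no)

no

27 ∈ ⟨50⟩ iff 27^17 ≡ 1 (mod 137), since |⟨50⟩| = 17.
27^17 mod 137 = 96.
Since 96 ≠ 1, 27 does not lie in the subgroup.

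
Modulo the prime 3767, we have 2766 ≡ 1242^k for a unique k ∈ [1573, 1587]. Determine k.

Compute 1242^1573 mod 3767 = 407, then multiply by 1242 repeatedly:
  1242^1573=407  1242^1574=716  1242^1575=260  1242^1576=2725  1242^1577=1684
  1242^1578=843  1242^1579=3547  1242^1580=1751  1242^1581=1183  1242^1582=156
  1242^1583=1635  1242^1584=257  1242^1585=2766
Found 2766 at exponent 1585.

1585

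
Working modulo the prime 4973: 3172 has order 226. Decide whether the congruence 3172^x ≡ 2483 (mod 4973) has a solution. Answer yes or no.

yes

2483 ∈ ⟨3172⟩ iff 2483^226 ≡ 1 (mod 4973), since |⟨3172⟩| = 226.
2483^226 mod 4973 = 1.
Since 1 = 1, 2483 lies in the subgroup.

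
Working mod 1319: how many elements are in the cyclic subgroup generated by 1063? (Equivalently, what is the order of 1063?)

The order of 1063 must divide p − 1 = 1318 = 2 · 659.
Divisors: 1, 2, 659, 1318.
Check each in increasing order: 1063^1 ≡ 1063;  1063^2 ≡ 905;  1063^659 ≡ 1318;  1063^1318 ≡ 1.
Smallest exponent giving 1 is 1318.

1318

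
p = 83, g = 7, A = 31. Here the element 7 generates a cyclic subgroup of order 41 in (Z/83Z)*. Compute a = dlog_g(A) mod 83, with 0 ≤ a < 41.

15

Baby-step giant-step with m = ceil(sqrt(41)) = 7.
Baby table (7^j mod 83 for j=0..6):
  0:1  1:7  2:49  3:11  4:77  5:41  6:38
Giant step factor: 7^(-7) ≡ 44 (mod 83).
Scan 31·44^i mod 83 for i = 0, 1, …:
  i=0: 31   i=1: 36   i=2: 7
Match at i=2, j=1: a = 2·7 + 1 = 15.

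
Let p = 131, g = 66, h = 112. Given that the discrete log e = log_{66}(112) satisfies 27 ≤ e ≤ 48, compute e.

30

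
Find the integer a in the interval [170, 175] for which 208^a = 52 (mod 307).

175

Compute 208^170 mod 307 = 93, then multiply by 208 repeatedly:
  208^170=93  208^171=3  208^172=10  208^173=238  208^174=77
  208^175=52
Found 52 at exponent 175.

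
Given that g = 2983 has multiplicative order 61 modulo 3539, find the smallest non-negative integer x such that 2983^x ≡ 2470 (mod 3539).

52

Baby-step giant-step with m = ceil(sqrt(61)) = 8.
Baby table (2983^j mod 3539 for j=0..7):
  0:1  1:2983  2:1243  3:2536  4:2045  5:2538  6:933  7:1485
Giant step factor: 2983^(-8) ≡ 3351 (mod 3539).
Scan 2470·3351^i mod 3539 for i = 0, 1, …:
  i=0: 2470   i=1: 2788   i=2: 3167   i=3: 2695
  i=4: 2956   i=5: 3434   i=6: 2045
Match at i=6, j=4: x = 6·8 + 4 = 52.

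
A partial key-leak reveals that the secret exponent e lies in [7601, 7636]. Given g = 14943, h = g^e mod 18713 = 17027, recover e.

7633

Compute 14943^7601 mod 18713 = 10451, then multiply by 14943 repeatedly:
  14943^7601=10451  14943^7602=9308  14943^7603=14428  14943^7604=5131  14943^7605=5372
  14943^7606=13739  14943^7607=1554  14943^7608=17302  14943^7609=4978  14943^7610=2079
  14943^7611=2917  14943^7612=6154  14943^7613=3540  14943^7614=15282  14943^7615=4187
  14943^7616=8782  14943^7617=13870  14943^7618=12935  14943^7619=1128  14943^7620=14004
  14943^7621=13006  14943^7622=14153  14943^7623=12666  14943^7624=4756  14943^7625=15647
  14943^7626=12899  14943^7627=5857  14943^7628=450  14943^7629=6383  14943^7630=1008
  14943^7631=17292  14943^7632=5252  14943^7633=17027
Found 17027 at exponent 7633.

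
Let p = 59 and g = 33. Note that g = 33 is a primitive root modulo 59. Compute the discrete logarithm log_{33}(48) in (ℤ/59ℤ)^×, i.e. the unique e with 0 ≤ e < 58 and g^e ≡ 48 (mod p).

10

Baby-step giant-step with m = ceil(sqrt(58)) = 8.
Baby table (33^j mod 59 for j=0..7):
  0:1  1:33  2:27  3:6  4:21  5:44  6:36  7:8
Giant step factor: 33^(-8) ≡ 19 (mod 59).
Scan 48·19^i mod 59 for i = 0, 1, …:
  i=0: 48   i=1: 27
Match at i=1, j=2: e = 1·8 + 2 = 10.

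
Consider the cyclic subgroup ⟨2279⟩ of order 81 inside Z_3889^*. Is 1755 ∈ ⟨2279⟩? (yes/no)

no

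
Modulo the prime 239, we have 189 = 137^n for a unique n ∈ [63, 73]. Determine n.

Compute 137^63 mod 239 = 73, then multiply by 137 repeatedly:
  137^63=73  137^64=202  137^65=189
Found 189 at exponent 65.

65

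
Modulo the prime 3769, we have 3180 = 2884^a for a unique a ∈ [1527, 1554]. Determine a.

Compute 2884^1527 mod 3769 = 2234, then multiply by 2884 repeatedly:
  2884^1527=2234  2884^1528=1635  2884^1529=321  2884^1530=2359  2884^1531=311
  2884^1532=3671  2884^1533=43  2884^1534=3404  2884^1535=2660  2884^1536=1525
  2884^1537=3446  2884^1538=3180
Found 3180 at exponent 1538.

1538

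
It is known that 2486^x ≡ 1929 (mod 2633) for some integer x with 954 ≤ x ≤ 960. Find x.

Compute 2486^954 mod 2633 = 1221, then multiply by 2486 repeatedly:
  2486^954=1221  2486^955=2190  2486^956=1929
Found 1929 at exponent 956.

956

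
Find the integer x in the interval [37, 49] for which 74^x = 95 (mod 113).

Compute 74^37 mod 113 = 76, then multiply by 74 repeatedly:
  74^37=76  74^38=87  74^39=110  74^40=4  74^41=70
  74^42=95
Found 95 at exponent 42.

42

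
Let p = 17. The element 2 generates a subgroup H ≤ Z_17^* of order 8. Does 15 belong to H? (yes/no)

yes

15 ∈ ⟨2⟩ iff 15^8 ≡ 1 (mod 17), since |⟨2⟩| = 8.
15^8 mod 17 = 1.
Since 1 = 1, 15 lies in the subgroup.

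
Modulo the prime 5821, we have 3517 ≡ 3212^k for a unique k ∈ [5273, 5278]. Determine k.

5278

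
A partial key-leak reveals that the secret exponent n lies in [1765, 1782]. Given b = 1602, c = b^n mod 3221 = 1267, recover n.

1768

Compute 1602^1765 mod 3221 = 93, then multiply by 1602 repeatedly:
  1602^1765=93  1602^1766=820  1602^1767=2693  1602^1768=1267
Found 1267 at exponent 1768.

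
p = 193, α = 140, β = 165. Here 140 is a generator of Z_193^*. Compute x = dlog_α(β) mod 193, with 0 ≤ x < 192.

Baby-step giant-step with m = ceil(sqrt(192)) = 14.
Baby table (140^j mod 193 for j=0..13):
  0:1  1:140  2:107  3:119  4:62  5:188  6:72  7:44
  8:177  9:76  10:25  11:26  12:166  13:80
Giant step factor: 140^(-14) ≡ 161 (mod 193).
Scan 165·161^i mod 193 for i = 0, 1, …:
  i=0: 165   i=1: 124   i=2: 85   i=3: 175
  i=4: 190   i=5: 96   i=6: 16   i=7: 67
  i=8: 172   i=9: 93   i=10: 112   i=11: 83
  i=12: 46   i=13: 72
Match at i=13, j=6: x = 13·14 + 6 = 188.

188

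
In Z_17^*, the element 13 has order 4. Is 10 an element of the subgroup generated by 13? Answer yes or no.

no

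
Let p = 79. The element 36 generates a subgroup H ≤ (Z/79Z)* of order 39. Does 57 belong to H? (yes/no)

no

57 ∈ ⟨36⟩ iff 57^39 ≡ 1 (mod 79), since |⟨36⟩| = 39.
57^39 mod 79 = 78.
Since 78 ≠ 1, 57 does not lie in the subgroup.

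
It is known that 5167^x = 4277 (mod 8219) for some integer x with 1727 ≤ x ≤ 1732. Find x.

Compute 5167^1727 mod 8219 = 4277, then multiply by 5167 repeatedly:
  5167^1727=4277
Found 4277 at exponent 1727.

1727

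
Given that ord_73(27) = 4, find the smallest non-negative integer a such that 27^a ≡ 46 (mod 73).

3

Successive powers of 27 modulo 73:
  27^0=1  27^1=27  27^2=72  27^3=46
So 27^3 ≡ 46 (mod 73), giving a = 3.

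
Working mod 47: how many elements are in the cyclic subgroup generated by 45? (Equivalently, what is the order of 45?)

The order of 45 must divide p − 1 = 46 = 2 · 23.
Divisors: 1, 2, 23, 46.
Check each in increasing order: 45^1 ≡ 45;  45^2 ≡ 4;  45^23 ≡ 46;  45^46 ≡ 1.
Smallest exponent giving 1 is 46.

46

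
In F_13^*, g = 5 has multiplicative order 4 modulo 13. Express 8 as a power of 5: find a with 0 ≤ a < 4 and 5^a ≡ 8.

3

Successive powers of 5 modulo 13:
  5^0=1  5^1=5  5^2=12  5^3=8
So 5^3 ≡ 8 (mod 13), giving a = 3.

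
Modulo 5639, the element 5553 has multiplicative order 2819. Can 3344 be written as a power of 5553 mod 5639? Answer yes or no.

3344 ∈ ⟨5553⟩ iff 3344^2819 ≡ 1 (mod 5639), since |⟨5553⟩| = 2819.
3344^2819 mod 5639 = 1.
Since 1 = 1, 3344 lies in the subgroup.

yes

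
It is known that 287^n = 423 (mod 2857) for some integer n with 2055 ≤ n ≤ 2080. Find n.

2080

Compute 287^2055 mod 2857 = 866, then multiply by 287 repeatedly:
  287^2055=866  287^2056=2840  287^2057=835  287^2058=2514  287^2059=1554
  287^2060=306  287^2061=2112  287^2062=460  287^2063=598  287^2064=206
  287^2065=1982  287^2066=291  287^2067=664  287^2068=2006  287^2069=1465
  287^2070=476  287^2071=2333  287^2072=1033  287^2073=2200  287^2074=3
  287^2075=861  287^2076=1405  287^2077=398  287^2078=2803  287^2079=1644
  287^2080=423
Found 423 at exponent 2080.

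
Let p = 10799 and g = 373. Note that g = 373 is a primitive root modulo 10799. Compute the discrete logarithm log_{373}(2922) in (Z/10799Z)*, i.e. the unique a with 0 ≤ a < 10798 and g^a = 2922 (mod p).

Baby-step giant-step with m = ceil(sqrt(10798)) = 104.
Baby table (373^j mod 10799 for j=0..103):
  0:1  1:373  2:9541  3:5922  4:5910  5:1434  6:5731  7:10260
  8:4134  9:8524  10:4546  11:215  12:4602  13:10304  14:9747  15:7167
  16:5938  17:1079  18:2904  19:3292  20:7629  21:5480  22:3029  23:6721
  24:1565  25:599  26:7447  27:2388  28:5206  29:8817  30:5845  31:9586
  32:1109  33:3295  34:8748  35:1706  36:9996  37:2853  38:5867  39:6993
  40:5830  41:3991  42:9180  43:857  44:6490  45:1794  46:10423  47:139
  48:8651  49:8721  50:2434  51:766  52:4944  53:8282  54:672  55:2279
  56:7745  57:5552  58:8287  59:2537  60:6788  61:4958  62:2705  63:4658
  64:9594  65:4093  66:4030  67:2129  68:5790  69:10669  70:5505  71:1555
  72:7668  73:9228  74:7962  75:101  76:5276  77:2530  78:4177  79:2965
  80:4447  81:6484  82:10355  83:7172  84:7803  85:5588  86:117  87:445
  88:4000  89:1738  90:334  91:5793  92:989  93:1731  94:8522  95:3800
  96:2731  97:3557  98:9283  99:6879  100:6504  101:7016  102:3610  103:7454
Giant step factor: 373^(-104) ≡ 9680 (mod 10799).
Scan 2922·9680^i mod 10799 for i = 0, 1, …:
  i=0: 2922   i=1: 2379   i=2: 5252   i=3: 8467
  i=4: 6949   i=5: 10148   i=6: 4936   i=7: 5704
  i=8: 10232   i=9: 8131     …   i=63: 7088
  i=64: 5793
Match at i=64, j=91: a = 64·104 + 91 = 6747.

6747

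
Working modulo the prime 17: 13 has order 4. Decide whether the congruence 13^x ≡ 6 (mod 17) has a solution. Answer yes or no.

⟨13⟩ has order 4; its elements mod 17 are {1, 4, 13, 16}.
6 is not in this set.

no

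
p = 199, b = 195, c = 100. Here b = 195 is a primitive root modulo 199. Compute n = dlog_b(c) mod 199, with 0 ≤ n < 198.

Baby-step giant-step with m = ceil(sqrt(198)) = 15.
Baby table (195^j mod 199 for j=0..14):
  0:1  1:195  2:16  3:135  4:57  5:170  6:116  7:133
  8:65  9:138  10:45  11:19  12:123  13:105  14:177
Giant step factor: 195^(-15) ≡ 147 (mod 199).
Scan 100·147^i mod 199 for i = 0, 1, …:
  i=0: 100   i=1: 173   i=2: 158   i=3: 142
  i=4: 178   i=5: 97   i=6: 130   i=7: 6
  i=8: 86   i=9: 105
Match at i=9, j=13: n = 9·15 + 13 = 148.

148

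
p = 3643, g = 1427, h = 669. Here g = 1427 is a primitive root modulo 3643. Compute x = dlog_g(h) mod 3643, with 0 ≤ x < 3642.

2763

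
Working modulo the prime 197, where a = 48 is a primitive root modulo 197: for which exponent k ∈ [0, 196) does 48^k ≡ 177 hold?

161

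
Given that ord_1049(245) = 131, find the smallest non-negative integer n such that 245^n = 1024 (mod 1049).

Baby-step giant-step with m = ceil(sqrt(131)) = 12.
Baby table (245^j mod 1049 for j=0..11):
  0:1  1:245  2:232  3:194  4:325  5:950  6:921  7:110
  8:725  9:344  10:360  11:84
Giant step factor: 245^(-12) ≡ 653 (mod 1049).
Scan 1024·653^i mod 1049 for i = 0, 1, …:
  i=0: 1024   i=1: 459   i=2: 762   i=3: 360
Match at i=3, j=10: n = 3·12 + 10 = 46.

46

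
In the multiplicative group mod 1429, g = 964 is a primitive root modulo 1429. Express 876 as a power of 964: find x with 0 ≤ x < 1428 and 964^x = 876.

Baby-step giant-step with m = ceil(sqrt(1428)) = 38.
Baby table (964^j mod 1429 for j=0..37):
  0:1  1:964  2:446  3:1244  4:285  5:372  6:1358  7:148
  8:1201  9:274  10:1200  11:739  12:754  13:924  14:469  15:552
  16:540  17:404  18:768  19:130  20:997  21:820  22:243  23:1325
  24:1203  25:773  26:663  27:369  28:1324  29:239  30:327  31:848
  32:84  33:952  34:310  35:179  36:1076  37:1239
Giant step factor: 964^(-38) ≡ 121 (mod 1429).
Scan 876·121^i mod 1429 for i = 0, 1, …:
  i=0: 876   i=1: 250   i=2: 241   i=3: 581
  i=4: 280   i=5: 1013   i=6: 1108   i=7: 1171
  i=8: 220   i=9: 898     …   i=21: 70
  i=22: 1325
Match at i=22, j=23: x = 22·38 + 23 = 859.

859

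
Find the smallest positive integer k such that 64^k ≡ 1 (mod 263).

131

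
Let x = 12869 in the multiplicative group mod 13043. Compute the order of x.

6521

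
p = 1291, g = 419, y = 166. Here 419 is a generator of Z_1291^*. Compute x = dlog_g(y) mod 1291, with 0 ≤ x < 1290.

Baby-step giant-step with m = ceil(sqrt(1290)) = 36.
Baby table (419^j mod 1291 for j=0..35):
  0:1  1:419  2:1276  3:170  4:225  5:32  6:498  7:811
  8:276  9:745  10:1024  11:444  12:132  13:1086  14:602  15:493
  16:7  17:351  18:1186  19:1190  20:284  21:224  22:904  23:513
  24:641  25:51  26:713  27:526  28:924  29:1147  30:341  31:869
  32:49  33:1166  34:556  35:584
Giant step factor: 419^(-36) ≡ 915 (mod 1291).
Scan 166·915^i mod 1291 for i = 0, 1, …:
  i=0: 166   i=1: 843   i=2: 618   i=3: 12
  i=4: 652   i=5: 138   i=6: 1043   i=7: 296
  i=8: 1021   i=9: 822   i=10: 768   i=11: 416
  i=12: 1086
Match at i=12, j=13: x = 12·36 + 13 = 445.

445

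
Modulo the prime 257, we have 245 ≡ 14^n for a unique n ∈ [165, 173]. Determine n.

Compute 14^165 mod 257 = 212, then multiply by 14 repeatedly:
  14^165=212  14^166=141  14^167=175  14^168=137  14^169=119
  14^170=124  14^171=194  14^172=146  14^173=245
Found 245 at exponent 173.

173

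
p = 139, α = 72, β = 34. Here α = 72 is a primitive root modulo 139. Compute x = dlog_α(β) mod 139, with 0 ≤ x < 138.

24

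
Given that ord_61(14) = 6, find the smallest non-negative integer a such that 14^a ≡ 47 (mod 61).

4

Successive powers of 14 modulo 61:
  14^0=1  14^1=14  14^2=13  14^3=60  14^4=47
So 14^4 ≡ 47 (mod 61), giving a = 4.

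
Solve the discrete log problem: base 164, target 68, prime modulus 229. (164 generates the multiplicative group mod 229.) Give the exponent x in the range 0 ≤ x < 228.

Baby-step giant-step with m = ceil(sqrt(228)) = 16.
Baby table (164^j mod 229 for j=0..15):
  0:1  1:164  2:103  3:175  4:75  5:163  6:168  7:72
  8:129  9:88  10:5  11:133  12:57  13:188  14:146  15:128
Giant step factor: 164^(-16) ≡ 3 (mod 229).
Scan 68·3^i mod 229 for i = 0, 1, …:
  i=0: 68   i=1: 204   i=2: 154   i=3: 4
  i=4: 12   i=5: 36   i=6: 108   i=7: 95
  i=8: 56   i=9: 168
Match at i=9, j=6: x = 9·16 + 6 = 150.

150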